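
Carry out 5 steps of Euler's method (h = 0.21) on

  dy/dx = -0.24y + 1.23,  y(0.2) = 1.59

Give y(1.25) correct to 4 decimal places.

Euler: y_{n+1} = y_n + h·f(x_n, y_n).
x=0.200000, y=1.590000: f=0.848400 → y ← 1.590000 + 0.21·0.848400 = 1.768164
x=0.410000, y=1.768164: f=0.805641 → y ← 1.768164 + 0.21·0.805641 = 1.937349
x=0.620000, y=1.937349: f=0.765036 → y ← 1.937349 + 0.21·0.765036 = 2.098006
x=0.830000, y=2.098006: f=0.726479 → y ← 2.098006 + 0.21·0.726479 = 2.250567
x=1.040000, y=2.250567: f=0.689864 → y ← 2.250567 + 0.21·0.689864 = 2.395438
y(1.25) ≈ 2.3954

2.3954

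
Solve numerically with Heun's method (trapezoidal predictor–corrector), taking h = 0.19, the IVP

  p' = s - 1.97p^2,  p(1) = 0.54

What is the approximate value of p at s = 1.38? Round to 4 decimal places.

Heun: k1 = f(s_n, p_n); k2 = f(s_n + h, p_n + h·k1); p_{n+1} = p_n + (h/2)·(k1 + k2).
s=1.000000, p=0.540000:
  k1 = f(1.000000, 0.540000) = 0.425548
  k2 = f(1.190000, 0.620854) = 0.430644
  p ← 0.540000 + (0.19/2)·(0.425548 + 0.430644) = 0.621338
s=1.190000, p=0.621338:
  k1 = f(1.190000, 0.621338) = 0.429459
  k2 = f(1.380000, 0.702936) = 0.406587
  p ← 0.621338 + (0.19/2)·(0.429459 + 0.406587) = 0.700763
p(1.38) ≈ 0.7008

0.7008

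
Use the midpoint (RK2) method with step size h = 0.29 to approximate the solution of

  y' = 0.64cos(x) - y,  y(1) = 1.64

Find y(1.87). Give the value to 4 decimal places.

Midpoint: k1 = f(x_n, y_n); k2 = f(x_n + h/2, y_n + (h/2)·k1); y_{n+1} = y_n + h·k2.
x=1.000000, y=1.640000:
  k1 = f(1.000000, 1.640000) = -1.294207
  k2 = f(1.145000, 1.452340) = -1.187991
  y ← 1.640000 + 0.29·(-1.187991) = 1.295483
x=1.290000, y=1.295483:
  k1 = f(1.290000, 1.295483) = -1.118125
  k2 = f(1.435000, 1.133355) = -1.046712
  y ← 1.295483 + 0.29·(-1.046712) = 0.991936
x=1.580000, y=0.991936:
  k1 = f(1.580000, 0.991936) = -0.997827
  k2 = f(1.725000, 0.847251) = -0.945551
  y ← 0.991936 + 0.29·(-0.945551) = 0.717726
y(1.87) ≈ 0.7177

0.7177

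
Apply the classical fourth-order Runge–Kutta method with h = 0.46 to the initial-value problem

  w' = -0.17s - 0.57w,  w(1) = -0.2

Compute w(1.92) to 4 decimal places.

RK4: k1 = f(s_n, w_n); k2 = f(s_n + h/2, w_n + (h/2)·k1); k3 = f(s_n + h/2, w_n + (h/2)·k2); k4 = f(s_n + h, w_n + h·k3); w_{n+1} = w_n + (h/6)·(k1 + 2k2 + 2k3 + k4).
s=1.000000, w=-0.200000:
  k1 = f(1.000000, -0.200000) = -0.056000
  k2 = f(1.230000, -0.212880) = -0.087758
  k3 = f(1.230000, -0.220184) = -0.083595
  k4 = f(1.460000, -0.238454) = -0.112281
  w ← -0.200000 + (0.46/6)·(k1 + 2k2 + 2k3 + k4) = -0.239176
s=1.460000, w=-0.239176:
  k1 = f(1.460000, -0.239176) = -0.111870
  k2 = f(1.690000, -0.264906) = -0.136304
  k3 = f(1.690000, -0.270526) = -0.133100
  k4 = f(1.920000, -0.300402) = -0.155171
  w ← -0.239176 + (0.46/6)·(k1 + 2k2 + 2k3 + k4) = -0.300957
w(1.92) ≈ -0.3010

-0.3010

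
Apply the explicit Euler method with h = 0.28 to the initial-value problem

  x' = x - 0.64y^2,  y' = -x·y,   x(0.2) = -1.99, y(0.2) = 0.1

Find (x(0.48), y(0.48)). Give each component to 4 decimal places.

Euler on (x,y): x_{n+1} = x_n + h·x', y_{n+1} = y_n + h·y'.
0.200000: (-1.990000, 0.100000); f=(-1.996400, 0.199000) → (-2.548992, 0.155720)
(x(0.48), y(0.48)) ≈ (-2.5490, 0.1557)

-2.5490, 0.1557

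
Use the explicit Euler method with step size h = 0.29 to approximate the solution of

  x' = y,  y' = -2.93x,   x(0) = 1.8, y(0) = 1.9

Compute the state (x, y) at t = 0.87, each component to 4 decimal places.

Euler on (x,y): x_{n+1} = x_n + h·x', y_{n+1} = y_n + h·y'.
0.000000: (1.800000, 1.900000); f=(1.900000, -5.274000) → (2.351000, 0.370540)
0.290000: (2.351000, 0.370540); f=(0.370540, -6.888430) → (2.458457, -1.627105)
0.580000: (2.458457, -1.627105); f=(-1.627105, -7.203278) → (1.986596, -3.716055)
(x(0.87), y(0.87)) ≈ (1.9866, -3.7161)

1.9866, -3.7161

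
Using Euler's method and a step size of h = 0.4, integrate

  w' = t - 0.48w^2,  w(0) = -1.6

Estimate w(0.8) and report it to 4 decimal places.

Euler: w_{n+1} = w_n + h·f(t_n, w_n).
t=0.000000, w=-1.600000: f=-1.228800 → w ← -1.600000 + 0.4·(-1.228800) = -2.091520
t=0.400000, w=-2.091520: f=-1.699739 → w ← -2.091520 + 0.4·(-1.699739) = -2.771416
w(0.8) ≈ -2.7714

-2.7714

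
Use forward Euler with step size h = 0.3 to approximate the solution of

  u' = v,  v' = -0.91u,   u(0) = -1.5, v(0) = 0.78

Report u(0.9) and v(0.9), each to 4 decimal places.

Euler on (u,v): u_{n+1} = u_n + h·u', v_{n+1} = v_n + h·v'.
0.000000: (-1.500000, 0.780000); f=(0.780000, 1.365000) → (-1.266000, 1.189500)
0.300000: (-1.266000, 1.189500); f=(1.189500, 1.152060) → (-0.909150, 1.535118)
0.600000: (-0.909150, 1.535118); f=(1.535118, 0.827327) → (-0.448615, 1.783316)
(u(0.9), v(0.9)) ≈ (-0.4486, 1.7833)

-0.4486, 1.7833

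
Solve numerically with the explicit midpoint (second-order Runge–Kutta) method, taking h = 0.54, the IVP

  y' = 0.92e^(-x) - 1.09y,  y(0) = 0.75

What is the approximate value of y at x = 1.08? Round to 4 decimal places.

0.5284

Midpoint: k1 = f(x_n, y_n); k2 = f(x_n + h/2, y_n + (h/2)·k1); y_{n+1} = y_n + h·k2.
x=0.000000, y=0.750000:
  k1 = f(0.000000, 0.750000) = 0.102500
  k2 = f(0.270000, 0.777675) = -0.145357
  y ← 0.750000 + 0.54·(-0.145357) = 0.671507
x=0.540000, y=0.671507:
  k1 = f(0.540000, 0.671507) = -0.195815
  k2 = f(0.810000, 0.618637) = -0.265045
  y ← 0.671507 + 0.54·(-0.265045) = 0.528383
y(1.08) ≈ 0.5284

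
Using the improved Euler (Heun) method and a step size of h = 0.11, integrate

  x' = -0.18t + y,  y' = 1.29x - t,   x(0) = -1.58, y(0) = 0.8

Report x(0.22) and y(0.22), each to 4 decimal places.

Heun on (x,y): k1 = f(t_n, state_n); k2 = f(t_n + h, state_n + h·k1); state_{n+1} = state_n + (h/2)·(k1 + k2).
0.000000: (-1.580000, 0.800000)
  k1 = (0.800000, -2.038200)
  predictor → (-1.492000, 0.575798)
  k2 = (0.555998, -2.034680)
  → (-1.505420, 0.575992)
0.110000: (-1.505420, 0.575992)
  k1 = (0.556192, -2.051992)
  predictor → (-1.444239, 0.350272)
  k2 = (0.310672, -2.083068)
  → (-1.457743, 0.348563)
(x(0.22), y(0.22)) ≈ (-1.4577, 0.3486)

-1.4577, 0.3486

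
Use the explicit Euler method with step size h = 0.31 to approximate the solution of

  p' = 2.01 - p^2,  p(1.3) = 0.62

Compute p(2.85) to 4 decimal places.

1.4176

Euler: p_{n+1} = p_n + h·f(s_n, p_n).
s=1.300000, p=0.620000: f=1.625600 → p ← 0.620000 + 0.31·1.625600 = 1.123936
s=1.610000, p=1.123936: f=0.746768 → p ← 1.123936 + 0.31·0.746768 = 1.355434
s=1.920000, p=1.355434: f=0.172799 → p ← 1.355434 + 0.31·0.172799 = 1.409002
s=2.230000, p=1.409002: f=0.024715 → p ← 1.409002 + 0.31·0.024715 = 1.416663
s=2.540000, p=1.416663: f=0.003066 → p ← 1.416663 + 0.31·0.003066 = 1.417613
p(2.85) ≈ 1.4176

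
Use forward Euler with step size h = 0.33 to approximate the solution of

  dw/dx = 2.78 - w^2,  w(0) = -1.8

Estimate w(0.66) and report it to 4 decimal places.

-2.2915

Euler: w_{n+1} = w_n + h·f(x_n, w_n).
x=0.000000, w=-1.800000: f=-0.460000 → w ← -1.800000 + 0.33·(-0.460000) = -1.951800
x=0.330000, w=-1.951800: f=-1.029523 → w ← -1.951800 + 0.33·(-1.029523) = -2.291543
w(0.66) ≈ -2.2915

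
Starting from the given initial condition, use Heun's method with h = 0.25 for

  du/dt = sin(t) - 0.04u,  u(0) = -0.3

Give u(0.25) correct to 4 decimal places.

-0.2661

Heun: k1 = f(t_n, u_n); k2 = f(t_n + h, u_n + h·k1); u_{n+1} = u_n + (h/2)·(k1 + k2).
t=0.000000, u=-0.300000:
  k1 = f(0.000000, -0.300000) = 0.012000
  k2 = f(0.250000, -0.297000) = 0.259284
  u ← -0.300000 + (0.25/2)·(0.012000 + 0.259284) = -0.266090
u(0.25) ≈ -0.2661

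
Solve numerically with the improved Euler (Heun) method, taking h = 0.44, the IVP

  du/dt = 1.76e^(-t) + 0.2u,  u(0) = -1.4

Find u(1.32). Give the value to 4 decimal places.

Heun: k1 = f(t_n, u_n); k2 = f(t_n + h, u_n + h·k1); u_{n+1} = u_n + (h/2)·(k1 + k2).
t=0.000000, u=-1.400000:
  k1 = f(0.000000, -1.400000) = 1.480000
  k2 = f(0.440000, -0.748800) = 0.983744
  u ← -1.400000 + (0.44/2)·(1.480000 + 0.983744) = -0.857976
t=0.440000, u=-0.857976:
  k1 = f(0.440000, -0.857976) = 0.961909
  k2 = f(0.880000, -0.434736) = 0.643071
  u ← -0.857976 + (0.44/2)·(0.961909 + 0.643071) = -0.504881
t=0.880000, u=-0.504881:
  k1 = f(0.880000, -0.504881) = 0.629042
  k2 = f(1.320000, -0.228102) = 0.424538
  u ← -0.504881 + (0.44/2)·(0.629042 + 0.424538) = -0.273093
u(1.32) ≈ -0.2731

-0.2731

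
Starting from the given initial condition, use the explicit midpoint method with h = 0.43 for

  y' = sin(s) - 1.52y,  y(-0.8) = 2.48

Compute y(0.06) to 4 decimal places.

0.6856

Midpoint: k1 = f(s_n, y_n); k2 = f(s_n + h/2, y_n + (h/2)·k1); y_{n+1} = y_n + h·k2.
s=-0.800000, y=2.480000:
  k1 = f(-0.800000, 2.480000) = -4.486956
  k2 = f(-0.585000, 1.515304) = -2.855462
  y ← 2.480000 + 0.43·(-2.855462) = 1.252151
s=-0.370000, y=1.252151:
  k1 = f(-0.370000, 1.252151) = -2.264885
  k2 = f(-0.155000, 0.765201) = -1.317486
  y ← 1.252151 + 0.43·(-1.317486) = 0.685633
y(0.06) ≈ 0.6856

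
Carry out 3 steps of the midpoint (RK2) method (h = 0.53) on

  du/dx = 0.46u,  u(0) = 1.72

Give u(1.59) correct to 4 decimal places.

3.5526

Midpoint: k1 = f(x_n, u_n); k2 = f(x_n + h/2, u_n + (h/2)·k1); u_{n+1} = u_n + h·k2.
x=0.000000, u=1.720000:
  k1 = f(0.000000, 1.720000) = 0.791200
  k2 = f(0.265000, 1.929668) = 0.887647
  u ← 1.720000 + 0.53·0.887647 = 2.190453
x=0.530000, u=2.190453:
  k1 = f(0.530000, 2.190453) = 1.007608
  k2 = f(0.795000, 2.457469) = 1.130436
  u ← 2.190453 + 0.53·1.130436 = 2.789584
x=1.060000, u=2.789584:
  k1 = f(1.060000, 2.789584) = 1.283209
  k2 = f(1.325000, 3.129634) = 1.439632
  u ← 2.789584 + 0.53·1.439632 = 3.552589
u(1.59) ≈ 3.5526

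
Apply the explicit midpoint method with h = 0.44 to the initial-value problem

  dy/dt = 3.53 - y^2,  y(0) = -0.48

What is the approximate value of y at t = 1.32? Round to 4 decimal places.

Midpoint: k1 = f(t_n, y_n); k2 = f(t_n + h/2, y_n + (h/2)·k1); y_{n+1} = y_n + h·k2.
t=0.000000, y=-0.480000:
  k1 = f(0.000000, -0.480000) = 3.299600
  k2 = f(0.220000, 0.245912) = 3.469527
  y ← -0.480000 + 0.44·3.469527 = 1.046592
t=0.440000, y=1.046592:
  k1 = f(0.440000, 1.046592) = 2.434645
  k2 = f(0.660000, 1.582214) = 1.026599
  y ← 1.046592 + 0.44·1.026599 = 1.498296
t=0.880000, y=1.498296:
  k1 = f(0.880000, 1.498296) = 1.285110
  k2 = f(1.100000, 1.781020) = 0.357968
  y ← 1.498296 + 0.44·0.357968 = 1.655802
y(1.32) ≈ 1.6558

1.6558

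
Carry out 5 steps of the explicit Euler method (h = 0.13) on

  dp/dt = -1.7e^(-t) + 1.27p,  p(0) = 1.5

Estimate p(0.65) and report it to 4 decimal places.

1.9692

Euler: p_{n+1} = p_n + h·f(t_n, p_n).
t=0.000000, p=1.500000: f=0.205000 → p ← 1.500000 + 0.13·0.205000 = 1.526650
t=0.130000, p=1.526650: f=0.446083 → p ← 1.526650 + 0.13·0.446083 = 1.584641
t=0.260000, p=1.584641: f=0.701706 → p ← 1.584641 + 0.13·0.701706 = 1.675863
t=0.390000, p=1.675863: f=0.977349 → p ← 1.675863 + 0.13·0.977349 = 1.802918
t=0.520000, p=1.802918: f=1.279021 → p ← 1.802918 + 0.13·1.279021 = 1.969191
p(0.65) ≈ 1.9692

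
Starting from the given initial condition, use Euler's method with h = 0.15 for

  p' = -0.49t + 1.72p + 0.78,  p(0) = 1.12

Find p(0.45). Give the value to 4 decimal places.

2.6432

Euler: p_{n+1} = p_n + h·f(t_n, p_n).
t=0.000000, p=1.120000: f=2.706400 → p ← 1.120000 + 0.15·2.706400 = 1.525960
t=0.150000, p=1.525960: f=3.331151 → p ← 1.525960 + 0.15·3.331151 = 2.025633
t=0.300000, p=2.025633: f=4.117088 → p ← 2.025633 + 0.15·4.117088 = 2.643196
p(0.45) ≈ 2.6432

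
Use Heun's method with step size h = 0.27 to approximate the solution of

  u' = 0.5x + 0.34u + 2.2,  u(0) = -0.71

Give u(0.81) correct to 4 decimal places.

Heun: k1 = f(x_n, u_n); k2 = f(x_n + h, u_n + h·k1); u_{n+1} = u_n + (h/2)·(k1 + k2).
x=0.000000, u=-0.710000:
  k1 = f(0.000000, -0.710000) = 1.958600
  k2 = f(0.270000, -0.181178) = 2.273399
  u ← -0.710000 + (0.27/2)·(1.958600 + 2.273399) = -0.138680
x=0.270000, u=-0.138680:
  k1 = f(0.270000, -0.138680) = 2.287849
  k2 = f(0.540000, 0.479039) = 2.632873
  u ← -0.138680 + (0.27/2)·(2.287849 + 2.632873) = 0.525617
x=0.540000, u=0.525617:
  k1 = f(0.540000, 0.525617) = 2.648710
  k2 = f(0.810000, 1.240769) = 3.026861
  u ← 0.525617 + (0.27/2)·(2.648710 + 3.026861) = 1.291820
u(0.81) ≈ 1.2918

1.2918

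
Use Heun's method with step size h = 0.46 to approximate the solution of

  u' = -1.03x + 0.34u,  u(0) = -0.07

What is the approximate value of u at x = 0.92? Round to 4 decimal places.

Heun: k1 = f(x_n, u_n); k2 = f(x_n + h, u_n + h·k1); u_{n+1} = u_n + (h/2)·(k1 + k2).
x=0.000000, u=-0.070000:
  k1 = f(0.000000, -0.070000) = -0.023800
  k2 = f(0.460000, -0.080948) = -0.501322
  u ← -0.070000 + (0.46/2)·(-0.023800 + (-0.501322)) = -0.190778
x=0.460000, u=-0.190778:
  k1 = f(0.460000, -0.190778) = -0.538665
  k2 = f(0.920000, -0.438564) = -1.096712
  u ← -0.190778 + (0.46/2)·(-0.538665 + (-1.096712)) = -0.566915
u(0.92) ≈ -0.5669

-0.5669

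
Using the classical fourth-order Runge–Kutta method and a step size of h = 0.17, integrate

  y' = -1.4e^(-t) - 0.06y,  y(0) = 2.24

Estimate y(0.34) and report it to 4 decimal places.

RK4: k1 = f(t_n, y_n); k2 = f(t_n + h/2, y_n + (h/2)·k1); k3 = f(t_n + h/2, y_n + (h/2)·k2); k4 = f(t_n + h, y_n + h·k3); y_{n+1} = y_n + (h/6)·(k1 + 2k2 + 2k3 + k4).
t=0.000000, y=2.240000:
  k1 = f(0.000000, 2.240000) = -1.534400
  k2 = f(0.085000, 2.109576) = -1.412492
  k3 = f(0.085000, 2.119938) = -1.413113
  k4 = f(0.170000, 1.999771) = -1.301117
  y ← 2.240000 + (0.17/6)·(k1 + 2k2 + 2k3 + k4) = 1.999543
t=0.170000, y=1.999543:
  k1 = f(0.170000, 1.999543) = -1.301103
  k2 = f(0.255000, 1.888949) = -1.198220
  k3 = f(0.255000, 1.897694) = -1.198745
  k4 = f(0.340000, 1.795756) = -1.104224
  y ← 1.999543 + (0.17/6)·(k1 + 2k2 + 2k3 + k4) = 1.795564
y(0.34) ≈ 1.7956

1.7956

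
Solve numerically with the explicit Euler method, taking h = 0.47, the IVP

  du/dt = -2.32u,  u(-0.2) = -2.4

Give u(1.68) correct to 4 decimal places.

Euler: u_{n+1} = u_n + h·f(t_n, u_n).
t=-0.200000, u=-2.400000: f=5.568000 → u ← -2.400000 + 0.47·5.568000 = 0.216960
t=0.270000, u=0.216960: f=-0.503347 → u ← 0.216960 + 0.47·(-0.503347) = -0.019613
t=0.740000, u=-0.019613: f=0.045503 → u ← -0.019613 + 0.47·0.045503 = 0.001773
t=1.210000, u=0.001773: f=-0.004113 → u ← 0.001773 + 0.47·(-0.004113) = -0.000160
u(1.68) ≈ -0.0002

-0.0002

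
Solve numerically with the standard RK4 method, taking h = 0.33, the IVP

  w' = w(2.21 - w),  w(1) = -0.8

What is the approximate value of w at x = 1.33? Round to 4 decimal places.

-2.6620

RK4: k1 = f(x_n, w_n); k2 = f(x_n + h/2, w_n + (h/2)·k1); k3 = f(x_n + h/2, w_n + (h/2)·k2); k4 = f(x_n + h, w_n + h·k3); w_{n+1} = w_n + (h/6)·(k1 + 2k2 + 2k3 + k4).
x=1.000000, w=-0.800000:
  k1 = f(1.000000, -0.800000) = -2.408000
  k2 = f(1.165000, -1.197320) = -4.079652
  k3 = f(1.165000, -1.473143) = -5.425794
  k4 = f(1.330000, -2.590512) = -12.435785
  w ← -0.800000 + (0.33/6)·(k1 + 2k2 + 2k3 + k4) = -2.662007
w(1.33) ≈ -2.6620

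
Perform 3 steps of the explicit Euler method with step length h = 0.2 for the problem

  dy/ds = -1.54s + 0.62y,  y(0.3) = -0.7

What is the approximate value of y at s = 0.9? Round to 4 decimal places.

-1.4995

Euler: y_{n+1} = y_n + h·f(s_n, y_n).
s=0.300000, y=-0.700000: f=-0.896000 → y ← -0.700000 + 0.2·(-0.896000) = -0.879200
s=0.500000, y=-0.879200: f=-1.315104 → y ← -0.879200 + 0.2·(-1.315104) = -1.142221
s=0.700000, y=-1.142221: f=-1.786177 → y ← -1.142221 + 0.2·(-1.786177) = -1.499456
y(0.9) ≈ -1.4995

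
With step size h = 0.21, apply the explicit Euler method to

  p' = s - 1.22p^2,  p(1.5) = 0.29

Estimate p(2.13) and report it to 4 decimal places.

Euler: p_{n+1} = p_n + h·f(s_n, p_n).
s=1.500000, p=0.290000: f=1.397398 → p ← 0.290000 + 0.21·1.397398 = 0.583454
s=1.710000, p=0.583454: f=1.294690 → p ← 0.583454 + 0.21·1.294690 = 0.855338
s=1.920000, p=0.855338: f=1.027443 → p ← 0.855338 + 0.21·1.027443 = 1.071102
p(2.13) ≈ 1.0711

1.0711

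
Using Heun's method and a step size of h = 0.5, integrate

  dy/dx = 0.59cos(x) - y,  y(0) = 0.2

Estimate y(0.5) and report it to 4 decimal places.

0.3282

Heun: k1 = f(x_n, y_n); k2 = f(x_n + h, y_n + h·k1); y_{n+1} = y_n + (h/2)·(k1 + k2).
x=0.000000, y=0.200000:
  k1 = f(0.000000, 0.200000) = 0.390000
  k2 = f(0.500000, 0.395000) = 0.122774
  y ← 0.200000 + (0.5/2)·(0.390000 + 0.122774) = 0.328193
y(0.5) ≈ 0.3282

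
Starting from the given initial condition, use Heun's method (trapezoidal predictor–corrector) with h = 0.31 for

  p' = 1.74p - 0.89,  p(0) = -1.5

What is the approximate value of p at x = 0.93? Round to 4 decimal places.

-9.1096

Heun: k1 = f(x_n, p_n); k2 = f(x_n + h, p_n + h·k1); p_{n+1} = p_n + (h/2)·(k1 + k2).
x=0.000000, p=-1.500000:
  k1 = f(0.000000, -1.500000) = -3.500000
  k2 = f(0.310000, -2.585000) = -5.387900
  p ← -1.500000 + (0.31/2)·(-3.500000 + (-5.387900)) = -2.877624
x=0.310000, p=-2.877624:
  k1 = f(0.310000, -2.877624) = -5.897067
  k2 = f(0.620000, -4.705715) = -9.077944
  p ← -2.877624 + (0.31/2)·(-5.897067 + (-9.077944)) = -5.198751
x=0.620000, p=-5.198751:
  k1 = f(0.620000, -5.198751) = -9.935827
  k2 = f(0.930000, -8.278858) = -15.295212
  p ← -5.198751 + (0.31/2)·(-9.935827 + (-15.295212)) = -9.109562
p(0.93) ≈ -9.1096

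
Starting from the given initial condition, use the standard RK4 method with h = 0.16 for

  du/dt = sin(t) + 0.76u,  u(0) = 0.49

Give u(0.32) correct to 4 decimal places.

0.6801

RK4: k1 = f(t_n, u_n); k2 = f(t_n + h/2, u_n + (h/2)·k1); k3 = f(t_n + h/2, u_n + (h/2)·k2); k4 = f(t_n + h, u_n + h·k3); u_{n+1} = u_n + (h/6)·(k1 + 2k2 + 2k3 + k4).
t=0.000000, u=0.490000:
  k1 = f(0.000000, 0.490000) = 0.372400
  k2 = f(0.080000, 0.519792) = 0.474957
  k3 = f(0.080000, 0.527997) = 0.481192
  k4 = f(0.160000, 0.566991) = 0.590231
  u ← 0.490000 + (0.16/6)·(k1 + 2k2 + 2k3 + k4) = 0.566665
t=0.160000, u=0.566665:
  k1 = f(0.160000, 0.566665) = 0.589983
  k2 = f(0.240000, 0.613863) = 0.704239
  k3 = f(0.240000, 0.623004) = 0.711186
  k4 = f(0.320000, 0.680454) = 0.831712
  u ← 0.566665 + (0.16/6)·(k1 + 2k2 + 2k3 + k4) = 0.680066
u(0.32) ≈ 0.6801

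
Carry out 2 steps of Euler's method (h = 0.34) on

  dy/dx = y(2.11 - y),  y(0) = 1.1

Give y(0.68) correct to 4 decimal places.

1.7954

Euler: y_{n+1} = y_n + h·f(x_n, y_n).
x=0.000000, y=1.100000: f=1.111000 → y ← 1.100000 + 0.34·1.111000 = 1.477740
x=0.340000, y=1.477740: f=0.934316 → y ← 1.477740 + 0.34·0.934316 = 1.795407
y(0.68) ≈ 1.7954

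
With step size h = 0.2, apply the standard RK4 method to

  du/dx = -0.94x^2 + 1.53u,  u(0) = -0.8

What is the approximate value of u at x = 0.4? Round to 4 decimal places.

RK4: k1 = f(x_n, u_n); k2 = f(x_n + h/2, u_n + (h/2)·k1); k3 = f(x_n + h/2, u_n + (h/2)·k2); k4 = f(x_n + h, u_n + h·k3); u_{n+1} = u_n + (h/6)·(k1 + 2k2 + 2k3 + k4).
x=0.000000, u=-0.800000:
  k1 = f(0.000000, -0.800000) = -1.224000
  k2 = f(0.100000, -0.922400) = -1.420672
  k3 = f(0.100000, -0.942067) = -1.450763
  k4 = f(0.200000, -1.090153) = -1.705533
  u ← -0.800000 + (0.2/6)·(k1 + 2k2 + 2k3 + k4) = -1.089080
x=0.200000, u=-1.089080:
  k1 = f(0.200000, -1.089080) = -1.703893
  k2 = f(0.300000, -1.259469) = -2.011588
  k3 = f(0.300000, -1.290239) = -2.058666
  k4 = f(0.400000, -1.500813) = -2.446644
  u ← -1.089080 + (0.2/6)·(k1 + 2k2 + 2k3 + k4) = -1.498782
u(0.4) ≈ -1.4988

-1.4988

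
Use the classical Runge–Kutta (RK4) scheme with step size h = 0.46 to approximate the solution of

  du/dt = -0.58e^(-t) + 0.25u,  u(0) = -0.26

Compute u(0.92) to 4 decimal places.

RK4: k1 = f(t_n, u_n); k2 = f(t_n + h/2, u_n + (h/2)·k1); k3 = f(t_n + h/2, u_n + (h/2)·k2); k4 = f(t_n + h, u_n + h·k3); u_{n+1} = u_n + (h/6)·(k1 + 2k2 + 2k3 + k4).
t=0.000000, u=-0.260000:
  k1 = f(0.000000, -0.260000) = -0.645000
  k2 = f(0.230000, -0.408350) = -0.562917
  k3 = f(0.230000, -0.389471) = -0.558197
  k4 = f(0.460000, -0.516771) = -0.495337
  u ← -0.260000 + (0.46/6)·(k1 + 2k2 + 2k3 + k4) = -0.519330
t=0.460000, u=-0.519330:
  k1 = f(0.460000, -0.519330) = -0.495977
  k2 = f(0.690000, -0.633405) = -0.449265
  k3 = f(0.690000, -0.622661) = -0.446579
  k4 = f(0.920000, -0.724757) = -0.412330
  u ← -0.519330 + (0.46/6)·(k1 + 2k2 + 2k3 + k4) = -0.726330
u(0.92) ≈ -0.7263

-0.7263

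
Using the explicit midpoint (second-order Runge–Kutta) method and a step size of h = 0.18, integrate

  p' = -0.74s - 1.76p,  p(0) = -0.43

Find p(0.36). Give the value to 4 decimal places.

-0.2722

Midpoint: k1 = f(s_n, p_n); k2 = f(s_n + h/2, p_n + (h/2)·k1); p_{n+1} = p_n + h·k2.
s=0.000000, p=-0.430000:
  k1 = f(0.000000, -0.430000) = 0.756800
  k2 = f(0.090000, -0.361888) = 0.570323
  p ← -0.430000 + 0.18·0.570323 = -0.327342
s=0.180000, p=-0.327342:
  k1 = f(0.180000, -0.327342) = 0.442922
  k2 = f(0.270000, -0.287479) = 0.306163
  p ← -0.327342 + 0.18·0.306163 = -0.272233
p(0.36) ≈ -0.2722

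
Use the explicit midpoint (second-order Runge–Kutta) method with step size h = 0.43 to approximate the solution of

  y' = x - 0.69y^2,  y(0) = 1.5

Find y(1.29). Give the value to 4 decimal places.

1.2139

Midpoint: k1 = f(x_n, y_n); k2 = f(x_n + h/2, y_n + (h/2)·k1); y_{n+1} = y_n + h·k2.
x=0.000000, y=1.500000:
  k1 = f(0.000000, 1.500000) = -1.552500
  k2 = f(0.215000, 1.166213) = -0.723436
  y ← 1.500000 + 0.43·(-0.723436) = 1.188923
x=0.430000, y=1.188923:
  k1 = f(0.430000, 1.188923) = -0.545341
  k2 = f(0.645000, 1.071674) = -0.147455
  y ← 1.188923 + 0.43·(-0.147455) = 1.125517
x=0.860000, y=1.125517:
  k1 = f(0.860000, 1.125517) = -0.014084
  k2 = f(1.075000, 1.122489) = 0.205613
  y ← 1.125517 + 0.43·0.205613 = 1.213930
y(1.29) ≈ 1.2139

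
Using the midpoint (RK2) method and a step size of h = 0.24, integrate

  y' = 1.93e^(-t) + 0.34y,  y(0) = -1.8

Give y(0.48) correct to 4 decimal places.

Midpoint: k1 = f(t_n, y_n); k2 = f(t_n + h/2, y_n + (h/2)·k1); y_{n+1} = y_n + h·k2.
t=0.000000, y=-1.800000:
  k1 = f(0.000000, -1.800000) = 1.318000
  k2 = f(0.120000, -1.641840) = 1.153531
  y ← -1.800000 + 0.24·1.153531 = -1.523153
t=0.240000, y=-1.523153:
  k1 = f(0.240000, -1.523153) = 1.000320
  k2 = f(0.360000, -1.403114) = 0.869456
  y ← -1.523153 + 0.24·0.869456 = -1.314483
y(0.48) ≈ -1.3145

-1.3145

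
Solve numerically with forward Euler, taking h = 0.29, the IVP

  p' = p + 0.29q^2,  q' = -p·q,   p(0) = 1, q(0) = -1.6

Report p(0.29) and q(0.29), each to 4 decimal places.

Euler on (p,q): p_{n+1} = p_n + h·p', q_{n+1} = q_n + h·q'.
0.000000: (1.000000, -1.600000); f=(1.742400, 1.600000) → (1.505296, -1.136000)
(p(0.29), q(0.29)) ≈ (1.5053, -1.1360)

1.5053, -1.1360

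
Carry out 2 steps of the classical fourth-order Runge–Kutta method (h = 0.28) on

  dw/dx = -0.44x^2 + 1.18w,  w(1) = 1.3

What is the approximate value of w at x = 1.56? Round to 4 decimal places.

RK4: k1 = f(x_n, w_n); k2 = f(x_n + h/2, w_n + (h/2)·k1); k3 = f(x_n + h/2, w_n + (h/2)·k2); k4 = f(x_n + h, w_n + h·k3); w_{n+1} = w_n + (h/6)·(k1 + 2k2 + 2k3 + k4).
x=1.000000, w=1.300000:
  k1 = f(1.000000, 1.300000) = 1.094000
  k2 = f(1.140000, 1.453160) = 1.142905
  k3 = f(1.140000, 1.460007) = 1.150984
  k4 = f(1.280000, 1.622275) = 1.193389
  w ← 1.300000 + (0.28/6)·(k1 + 2k2 + 2k3 + k4) = 1.620841
x=1.280000, w=1.620841:
  k1 = f(1.280000, 1.620841) = 1.191696
  k2 = f(1.420000, 1.787679) = 1.222245
  k3 = f(1.420000, 1.791955) = 1.227291
  k4 = f(1.560000, 1.964483) = 1.247306
  w ← 1.620841 + (0.28/6)·(k1 + 2k2 + 2k3 + k4) = 1.963285
w(1.56) ≈ 1.9633

1.9633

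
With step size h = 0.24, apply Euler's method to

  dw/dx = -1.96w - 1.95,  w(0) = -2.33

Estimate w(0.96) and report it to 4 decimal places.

Euler: w_{n+1} = w_n + h·f(x_n, w_n).
x=0.000000, w=-2.330000: f=2.616800 → w ← -2.330000 + 0.24·2.616800 = -1.701968
x=0.240000, w=-1.701968: f=1.385857 → w ← -1.701968 + 0.24·1.385857 = -1.369362
x=0.480000, w=-1.369362: f=0.733950 → w ← -1.369362 + 0.24·0.733950 = -1.193214
x=0.720000, w=-1.193214: f=0.388700 → w ← -1.193214 + 0.24·0.388700 = -1.099926
w(0.96) ≈ -1.0999

-1.0999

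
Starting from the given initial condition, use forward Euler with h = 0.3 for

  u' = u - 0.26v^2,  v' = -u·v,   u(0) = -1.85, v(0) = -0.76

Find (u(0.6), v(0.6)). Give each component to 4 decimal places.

-3.2940, -2.0504

Euler on (u,v): u_{n+1} = u_n + h·u', v_{n+1} = v_n + h·v'.
0.000000: (-1.850000, -0.760000); f=(-2.000176, -1.406000) → (-2.450053, -1.181800)
0.300000: (-2.450053, -1.181800); f=(-2.813182, -2.895472) → (-3.294007, -2.050442)
(u(0.6), v(0.6)) ≈ (-3.2940, -2.0504)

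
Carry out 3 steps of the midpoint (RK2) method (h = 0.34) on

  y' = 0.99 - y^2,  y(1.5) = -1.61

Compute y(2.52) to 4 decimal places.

-53.3560

Midpoint: k1 = f(x_n, y_n); k2 = f(x_n + h/2, y_n + (h/2)·k1); y_{n+1} = y_n + h·k2.
x=1.500000, y=-1.610000:
  k1 = f(1.500000, -1.610000) = -1.602100
  k2 = f(1.670000, -1.882357) = -2.553268
  y ← -1.610000 + 0.34·(-2.553268) = -2.478111
x=1.840000, y=-2.478111:
  k1 = f(1.840000, -2.478111) = -5.151035
  k2 = f(2.010000, -3.353787) = -10.257887
  y ← -2.478111 + 0.34·(-10.257887) = -5.965793
x=2.180000, y=-5.965793:
  k1 = f(2.180000, -5.965793) = -34.600682
  k2 = f(2.350000, -11.847908) = -139.382935
  y ← -5.965793 + 0.34·(-139.382935) = -53.355991
y(2.52) ≈ -53.3560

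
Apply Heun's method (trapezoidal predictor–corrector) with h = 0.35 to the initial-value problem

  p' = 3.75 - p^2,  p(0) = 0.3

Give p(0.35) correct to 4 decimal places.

Heun: k1 = f(t_n, p_n); k2 = f(t_n + h, p_n + h·k1); p_{n+1} = p_n + (h/2)·(k1 + k2).
t=0.000000, p=0.300000:
  k1 = f(0.000000, 0.300000) = 3.660000
  k2 = f(0.350000, 1.581000) = 1.250439
  p ← 0.300000 + (0.35/2)·(3.660000 + 1.250439) = 1.159327
p(0.35) ≈ 1.1593

1.1593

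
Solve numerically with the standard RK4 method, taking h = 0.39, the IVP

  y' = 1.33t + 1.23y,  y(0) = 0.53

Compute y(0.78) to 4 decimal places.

RK4: k1 = f(t_n, y_n); k2 = f(t_n + h/2, y_n + (h/2)·k1); k3 = f(t_n + h/2, y_n + (h/2)·k2); k4 = f(t_n + h, y_n + h·k3); y_{n+1} = y_n + (h/6)·(k1 + 2k2 + 2k3 + k4).
t=0.000000, y=0.530000:
  k1 = f(0.000000, 0.530000) = 0.651900
  k2 = f(0.195000, 0.657120) = 1.067608
  k3 = f(0.195000, 0.738184) = 1.167316
  k4 = f(0.390000, 0.985253) = 1.730561
  y ← 0.530000 + (0.39/6)·(k1 + 2k2 + 2k3 + k4) = 0.975400
t=0.390000, y=0.975400:
  k1 = f(0.390000, 0.975400) = 1.718442
  k2 = f(0.585000, 1.310496) = 2.389960
  k3 = f(0.585000, 1.441442) = 2.551024
  k4 = f(0.780000, 1.970300) = 3.460868
  y ← 0.975400 + (0.39/6)·(k1 + 2k2 + 2k3 + k4) = 1.954383
y(0.78) ≈ 1.9544

1.9544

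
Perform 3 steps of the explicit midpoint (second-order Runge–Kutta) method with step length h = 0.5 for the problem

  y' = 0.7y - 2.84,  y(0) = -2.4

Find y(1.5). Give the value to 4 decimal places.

-14.0918

Midpoint: k1 = f(x_n, y_n); k2 = f(x_n + h/2, y_n + (h/2)·k1); y_{n+1} = y_n + h·k2.
x=0.000000, y=-2.400000:
  k1 = f(0.000000, -2.400000) = -4.520000
  k2 = f(0.250000, -3.530000) = -5.311000
  y ← -2.400000 + 0.5·(-5.311000) = -5.055500
x=0.500000, y=-5.055500:
  k1 = f(0.500000, -5.055500) = -6.378850
  k2 = f(0.750000, -6.650213) = -7.495149
  y ← -5.055500 + 0.5·(-7.495149) = -8.803074
x=1.000000, y=-8.803074:
  k1 = f(1.000000, -8.803074) = -9.002152
  k2 = f(1.250000, -11.053612) = -10.577529
  y ← -8.803074 + 0.5·(-10.577529) = -14.091839
y(1.5) ≈ -14.0918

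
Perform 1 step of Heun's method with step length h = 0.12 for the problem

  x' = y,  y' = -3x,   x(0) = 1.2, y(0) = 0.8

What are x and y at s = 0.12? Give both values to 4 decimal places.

1.2701, 0.3507

Heun on (x,y): k1 = f(s_n, state_n); k2 = f(s_n + h, state_n + h·k1); state_{n+1} = state_n + (h/2)·(k1 + k2).
0.000000: (1.200000, 0.800000)
  k1 = (0.800000, -3.600000)
  predictor → (1.296000, 0.368000)
  k2 = (0.368000, -3.888000)
  → (1.270080, 0.350720)
(x(0.12), y(0.12)) ≈ (1.2701, 0.3507)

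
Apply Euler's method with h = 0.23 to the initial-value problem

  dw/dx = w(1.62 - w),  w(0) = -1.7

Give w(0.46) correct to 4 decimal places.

Euler: w_{n+1} = w_n + h·f(x_n, w_n).
x=0.000000, w=-1.700000: f=-5.644000 → w ← -1.700000 + 0.23·(-5.644000) = -2.998120
x=0.230000, w=-2.998120: f=-13.845678 → w ← -2.998120 + 0.23·(-13.845678) = -6.182626
w(0.46) ≈ -6.1826

-6.1826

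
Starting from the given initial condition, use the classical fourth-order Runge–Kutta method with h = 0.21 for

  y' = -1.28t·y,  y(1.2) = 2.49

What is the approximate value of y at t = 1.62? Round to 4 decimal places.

RK4: k1 = f(t_n, y_n); k2 = f(t_n + h/2, y_n + (h/2)·k1); k3 = f(t_n + h/2, y_n + (h/2)·k2); k4 = f(t_n + h, y_n + h·k3); y_{n+1} = y_n + (h/6)·(k1 + 2k2 + 2k3 + k4).
t=1.200000, y=2.490000:
  k1 = f(1.200000, 2.490000) = -3.824640
  k2 = f(1.305000, 2.088413) = -3.488485
  k3 = f(1.305000, 2.123709) = -3.547444
  k4 = f(1.410000, 1.745037) = -3.149442
  y ← 2.490000 + (0.21/6)·(k1 + 2k2 + 2k3 + k4) = 1.753392
t=1.410000, y=1.753392:
  k1 = f(1.410000, 1.753392) = -3.164522
  k2 = f(1.515000, 1.421117) = -2.755831
  k3 = f(1.515000, 1.464030) = -2.839047
  k4 = f(1.620000, 1.157192) = -2.399554
  y ← 1.753392 + (0.21/6)·(k1 + 2k2 + 2k3 + k4) = 1.167008
y(1.62) ≈ 1.1670

1.1670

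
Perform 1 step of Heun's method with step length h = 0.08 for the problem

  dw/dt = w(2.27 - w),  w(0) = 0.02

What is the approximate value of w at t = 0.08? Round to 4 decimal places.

Heun: k1 = f(t_n, w_n); k2 = f(t_n + h, w_n + h·k1); w_{n+1} = w_n + (h/2)·(k1 + k2).
t=0.000000, w=0.020000:
  k1 = f(0.000000, 0.020000) = 0.045000
  k2 = f(0.080000, 0.023600) = 0.053015
  w ← 0.020000 + (0.08/2)·(0.045000 + 0.053015) = 0.023921
w(0.08) ≈ 0.0239

0.0239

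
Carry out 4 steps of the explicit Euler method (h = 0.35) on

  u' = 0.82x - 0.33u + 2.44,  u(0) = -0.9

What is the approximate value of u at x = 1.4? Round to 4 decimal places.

Euler: u_{n+1} = u_n + h·f(x_n, u_n).
x=0.000000, u=-0.900000: f=2.737000 → u ← -0.900000 + 0.35·2.737000 = 0.057950
x=0.350000, u=0.057950: f=2.707876 → u ← 0.057950 + 0.35·2.707876 = 1.005707
x=0.700000, u=1.005707: f=2.682117 → u ← 1.005707 + 0.35·2.682117 = 1.944448
x=1.050000, u=1.944448: f=2.659332 → u ← 1.944448 + 0.35·2.659332 = 2.875214
u(1.4) ≈ 2.8752

2.8752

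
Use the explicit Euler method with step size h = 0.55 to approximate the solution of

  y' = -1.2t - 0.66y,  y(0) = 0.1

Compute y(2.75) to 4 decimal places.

Euler: y_{n+1} = y_n + h·f(t_n, y_n).
t=0.000000, y=0.100000: f=-0.066000 → y ← 0.100000 + 0.55·(-0.066000) = 0.063700
t=0.550000, y=0.063700: f=-0.702042 → y ← 0.063700 + 0.55·(-0.702042) = -0.322423
t=1.100000, y=-0.322423: f=-1.107201 → y ← -0.322423 + 0.55·(-1.107201) = -0.931384
t=1.650000, y=-0.931384: f=-1.365287 → y ← -0.931384 + 0.55·(-1.365287) = -1.682291
t=2.200000, y=-1.682291: f=-1.529688 → y ← -1.682291 + 0.55·(-1.529688) = -2.523620
y(2.75) ≈ -2.5236

-2.5236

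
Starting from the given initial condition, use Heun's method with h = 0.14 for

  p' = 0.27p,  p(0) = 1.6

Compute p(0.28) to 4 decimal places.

1.7256

Heun: k1 = f(s_n, p_n); k2 = f(s_n + h, p_n + h·k1); p_{n+1} = p_n + (h/2)·(k1 + k2).
s=0.000000, p=1.600000:
  k1 = f(0.000000, 1.600000) = 0.432000
  k2 = f(0.140000, 1.660480) = 0.448330
  p ← 1.600000 + (0.14/2)·(0.432000 + 0.448330) = 1.661623
s=0.140000, p=1.661623:
  k1 = f(0.140000, 1.661623) = 0.448638
  k2 = f(0.280000, 1.724432) = 0.465597
  p ← 1.661623 + (0.14/2)·(0.448638 + 0.465597) = 1.725620
p(0.28) ≈ 1.7256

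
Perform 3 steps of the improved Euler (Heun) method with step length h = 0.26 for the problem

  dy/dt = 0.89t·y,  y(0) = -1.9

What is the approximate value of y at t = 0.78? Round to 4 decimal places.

Heun: k1 = f(t_n, y_n); k2 = f(t_n + h, y_n + h·k1); y_{n+1} = y_n + (h/2)·(k1 + k2).
t=0.000000, y=-1.900000:
  k1 = f(0.000000, -1.900000) = 0.000000
  k2 = f(0.260000, -1.900000) = -0.439660
  y ← -1.900000 + (0.26/2)·(0.000000 + (-0.439660)) = -1.957156
t=0.260000, y=-1.957156:
  k1 = f(0.260000, -1.957156) = -0.452886
  k2 = f(0.520000, -2.074906) = -0.960267
  y ← -1.957156 + (0.26/2)·(-0.452886 + (-0.960267)) = -2.140866
t=0.520000, y=-2.140866:
  k1 = f(0.520000, -2.140866) = -0.990793
  k2 = f(0.780000, -2.398472) = -1.665019
  y ← -2.140866 + (0.26/2)·(-0.990793 + (-1.665019)) = -2.486121
y(0.78) ≈ -2.4861

-2.4861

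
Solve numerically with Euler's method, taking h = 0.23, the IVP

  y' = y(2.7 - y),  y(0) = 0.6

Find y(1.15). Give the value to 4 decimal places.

2.3713

Euler: y_{n+1} = y_n + h·f(t_n, y_n).
t=0.000000, y=0.600000: f=1.260000 → y ← 0.600000 + 0.23·1.260000 = 0.889800
t=0.230000, y=0.889800: f=1.610716 → y ← 0.889800 + 0.23·1.610716 = 1.260265
t=0.460000, y=1.260265: f=1.814448 → y ← 1.260265 + 0.23·1.814448 = 1.677588
t=0.690000, y=1.677588: f=1.715186 → y ← 1.677588 + 0.23·1.715186 = 2.072080
t=0.920000, y=2.072080: f=1.301100 → y ← 2.072080 + 0.23·1.301100 = 2.371333
y(1.15) ≈ 2.3713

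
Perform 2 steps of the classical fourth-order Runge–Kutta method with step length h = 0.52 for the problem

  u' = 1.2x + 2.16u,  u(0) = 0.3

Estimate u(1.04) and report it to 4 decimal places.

RK4: k1 = f(x_n, u_n); k2 = f(x_n + h/2, u_n + (h/2)·k1); k3 = f(x_n + h/2, u_n + (h/2)·k2); k4 = f(x_n + h, u_n + h·k3); u_{n+1} = u_n + (h/6)·(k1 + 2k2 + 2k3 + k4).
x=0.000000, u=0.300000:
  k1 = f(0.000000, 0.300000) = 0.648000
  k2 = f(0.260000, 0.468480) = 1.323917
  k3 = f(0.260000, 0.644218) = 1.703512
  k4 = f(0.520000, 1.185826) = 3.185384
  u ← 0.300000 + (0.52/6)·(k1 + 2k2 + 2k3 + k4) = 1.156981
x=0.520000, u=1.156981:
  k1 = f(0.520000, 1.156981) = 3.123079
  k2 = f(0.780000, 1.968981) = 5.189000
  k3 = f(0.780000, 2.506121) = 6.349221
  k4 = f(1.040000, 4.458576) = 10.878524
  u ← 1.156981 + (0.52/6)·(k1 + 2k2 + 2k3 + k4) = 4.370411
u(1.04) ≈ 4.3704

4.3704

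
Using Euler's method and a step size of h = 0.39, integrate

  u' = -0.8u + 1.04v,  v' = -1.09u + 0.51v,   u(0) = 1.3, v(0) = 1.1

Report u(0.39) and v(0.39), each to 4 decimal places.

1.3406, 0.7662

Euler on (u,v): u_{n+1} = u_n + h·u', v_{n+1} = v_n + h·v'.
0.000000: (1.300000, 1.100000); f=(0.104000, -0.856000) → (1.340560, 0.766160)
(u(0.39), v(0.39)) ≈ (1.3406, 0.7662)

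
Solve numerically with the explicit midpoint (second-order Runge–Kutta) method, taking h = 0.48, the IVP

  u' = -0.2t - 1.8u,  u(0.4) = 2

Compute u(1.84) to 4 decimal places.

Midpoint: k1 = f(t_n, u_n); k2 = f(t_n + h/2, u_n + (h/2)·k1); u_{n+1} = u_n + h·k2.
t=0.400000, u=2.000000:
  k1 = f(0.400000, 2.000000) = -3.680000
  k2 = f(0.640000, 1.116800) = -2.138240
  u ← 2.000000 + 0.48·(-2.138240) = 0.973645
t=0.880000, u=0.973645:
  k1 = f(0.880000, 0.973645) = -1.928561
  k2 = f(1.120000, 0.510790) = -1.143422
  u ← 0.973645 + 0.48·(-1.143422) = 0.424802
t=1.360000, u=0.424802:
  k1 = f(1.360000, 0.424802) = -1.036644
  k2 = f(1.600000, 0.176008) = -0.636814
  u ← 0.424802 + 0.48·(-0.636814) = 0.119132
u(1.84) ≈ 0.1191

0.1191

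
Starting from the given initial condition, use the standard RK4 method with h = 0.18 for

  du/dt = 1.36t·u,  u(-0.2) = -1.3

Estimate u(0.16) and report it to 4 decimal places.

-1.2873

RK4: k1 = f(t_n, u_n); k2 = f(t_n + h/2, u_n + (h/2)·k1); k3 = f(t_n + h/2, u_n + (h/2)·k2); k4 = f(t_n + h, u_n + h·k3); u_{n+1} = u_n + (h/6)·(k1 + 2k2 + 2k3 + k4).
t=-0.200000, u=-1.300000:
  k1 = f(-0.200000, -1.300000) = 0.353600
  k2 = f(-0.110000, -1.268176) = 0.189719
  k3 = f(-0.110000, -1.282925) = 0.191926
  k4 = f(-0.020000, -1.265453) = 0.034420
  u ← -1.300000 + (0.18/6)·(k1 + 2k2 + 2k3 + k4) = -1.265461
t=-0.020000, u=-1.265461:
  k1 = f(-0.020000, -1.265461) = 0.034421
  k2 = f(0.070000, -1.262363) = -0.120177
  k3 = f(0.070000, -1.276277) = -0.121502
  k4 = f(0.160000, -1.287331) = -0.280123
  u ← -1.265461 + (0.18/6)·(k1 + 2k2 + 2k3 + k4) = -1.287332
u(0.16) ≈ -1.2873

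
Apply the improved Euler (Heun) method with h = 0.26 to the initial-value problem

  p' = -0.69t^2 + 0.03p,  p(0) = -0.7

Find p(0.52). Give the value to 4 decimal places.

-0.7475

Heun: k1 = f(t_n, p_n); k2 = f(t_n + h, p_n + h·k1); p_{n+1} = p_n + (h/2)·(k1 + k2).
t=0.000000, p=-0.700000:
  k1 = f(0.000000, -0.700000) = -0.021000
  k2 = f(0.260000, -0.705460) = -0.067808
  p ← -0.700000 + (0.26/2)·(-0.021000 + (-0.067808)) = -0.711545
t=0.260000, p=-0.711545:
  k1 = f(0.260000, -0.711545) = -0.067990
  k2 = f(0.520000, -0.729223) = -0.208453
  p ← -0.711545 + (0.26/2)·(-0.067990 + (-0.208453)) = -0.747483
p(0.52) ≈ -0.7475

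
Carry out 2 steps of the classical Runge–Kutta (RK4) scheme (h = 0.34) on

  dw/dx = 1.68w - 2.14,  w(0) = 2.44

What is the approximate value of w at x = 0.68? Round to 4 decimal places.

RK4: k1 = f(x_n, w_n); k2 = f(x_n + h/2, w_n + (h/2)·k1); k3 = f(x_n + h/2, w_n + (h/2)·k2); k4 = f(x_n + h, w_n + h·k3); w_{n+1} = w_n + (h/6)·(k1 + 2k2 + 2k3 + k4).
x=0.000000, w=2.440000:
  k1 = f(0.000000, 2.440000) = 1.959200
  k2 = f(0.170000, 2.773064) = 2.518748
  k3 = f(0.170000, 2.868187) = 2.678554
  k4 = f(0.340000, 3.350708) = 3.489190
  w ← 2.440000 + (0.34/6)·(k1 + 2k2 + 2k3 + k4) = 3.337770
x=0.340000, w=3.337770:
  k1 = f(0.340000, 3.337770) = 3.467453
  k2 = f(0.510000, 3.927237) = 4.457758
  k3 = f(0.510000, 4.095588) = 4.740589
  k4 = f(0.680000, 4.949570) = 6.175277
  w ← 3.337770 + (0.34/6)·(k1 + 2k2 + 2k3 + k4) = 4.926670
w(0.68) ≈ 4.9267

4.9267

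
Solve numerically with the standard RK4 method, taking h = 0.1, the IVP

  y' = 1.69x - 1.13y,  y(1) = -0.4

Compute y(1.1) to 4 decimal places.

-0.1893

RK4: k1 = f(x_n, y_n); k2 = f(x_n + h/2, y_n + (h/2)·k1); k3 = f(x_n + h/2, y_n + (h/2)·k2); k4 = f(x_n + h, y_n + h·k3); y_{n+1} = y_n + (h/6)·(k1 + 2k2 + 2k3 + k4).
x=1.000000, y=-0.400000:
  k1 = f(1.000000, -0.400000) = 2.142000
  k2 = f(1.050000, -0.292900) = 2.105477
  k3 = f(1.050000, -0.294726) = 2.107541
  k4 = f(1.100000, -0.189246) = 2.072848
  y ← -0.400000 + (0.1/6)·(k1 + 2k2 + 2k3 + k4) = -0.189319
y(1.1) ≈ -0.1893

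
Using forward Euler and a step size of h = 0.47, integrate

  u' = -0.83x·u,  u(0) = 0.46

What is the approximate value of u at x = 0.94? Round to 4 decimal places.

Euler: u_{n+1} = u_n + h·f(x_n, u_n).
x=0.000000, u=0.460000: f=0.000000 → u ← 0.460000 + 0.47·0.000000 = 0.460000
x=0.470000, u=0.460000: f=-0.179446 → u ← 0.460000 + 0.47·(-0.179446) = 0.375660
u(0.94) ≈ 0.3757

0.3757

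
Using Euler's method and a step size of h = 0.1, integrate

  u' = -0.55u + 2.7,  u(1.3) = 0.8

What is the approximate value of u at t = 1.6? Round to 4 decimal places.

Euler: u_{n+1} = u_n + h·f(t_n, u_n).
t=1.300000, u=0.800000: f=2.260000 → u ← 0.800000 + 0.1·2.260000 = 1.026000
t=1.400000, u=1.026000: f=2.135700 → u ← 1.026000 + 0.1·2.135700 = 1.239570
t=1.500000, u=1.239570: f=2.018236 → u ← 1.239570 + 0.1·2.018236 = 1.441394
u(1.6) ≈ 1.4414

1.4414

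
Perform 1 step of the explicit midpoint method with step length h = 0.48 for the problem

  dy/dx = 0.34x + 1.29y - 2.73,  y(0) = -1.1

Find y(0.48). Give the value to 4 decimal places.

Midpoint: k1 = f(x_n, y_n); k2 = f(x_n + h/2, y_n + (h/2)·k1); y_{n+1} = y_n + h·k2.
x=0.000000, y=-1.100000:
  k1 = f(0.000000, -1.100000) = -4.149000
  k2 = f(0.240000, -2.095760) = -5.351930
  y ← -1.100000 + 0.48·(-5.351930) = -3.668927
y(0.48) ≈ -3.6689

-3.6689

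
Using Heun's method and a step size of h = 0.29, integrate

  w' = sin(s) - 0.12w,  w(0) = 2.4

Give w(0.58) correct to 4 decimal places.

2.3982

Heun: k1 = f(s_n, w_n); k2 = f(s_n + h, w_n + h·k1); w_{n+1} = w_n + (h/2)·(k1 + k2).
s=0.000000, w=2.400000:
  k1 = f(0.000000, 2.400000) = -0.288000
  k2 = f(0.290000, 2.316480) = 0.007975
  w ← 2.400000 + (0.29/2)·(-0.288000 + 0.007975) = 2.359396
s=0.290000, w=2.359396:
  k1 = f(0.290000, 2.359396) = 0.002825
  k2 = f(0.580000, 2.360215) = 0.264798
  w ← 2.359396 + (0.29/2)·(0.002825 + 0.264798) = 2.398202
w(0.58) ≈ 2.3982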